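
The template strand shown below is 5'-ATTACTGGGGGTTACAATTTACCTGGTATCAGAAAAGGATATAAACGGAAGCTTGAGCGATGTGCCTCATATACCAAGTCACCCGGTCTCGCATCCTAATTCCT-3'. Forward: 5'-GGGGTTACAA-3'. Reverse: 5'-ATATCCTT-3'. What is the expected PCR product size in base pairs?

35 bp

Forward primer GGGGTTACAA is found on the top strand at positions 8–17.
The reverse primer's reverse complement is AAGGATAT, which matches the template at positions 35–42.
The product runs from position 8 to position 42, so its length is 42 − 8 + 1 = 35 bp.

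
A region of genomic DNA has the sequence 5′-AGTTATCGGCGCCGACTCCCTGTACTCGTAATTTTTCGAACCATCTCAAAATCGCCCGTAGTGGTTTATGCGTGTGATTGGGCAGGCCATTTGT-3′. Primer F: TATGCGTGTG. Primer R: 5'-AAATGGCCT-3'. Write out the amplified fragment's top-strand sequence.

Scanning the template, TATGCGTGTG occurs at positions 67–76; this primer anneals to the bottom strand there with its 3' end pointing downstream.
Taking the reverse complement of AAATGGCCT gives AGGCCATTT, found at positions 84–92 on the template; the primer anneals here to the top strand with its 3' end pointing upstream.
The product is the template from position 67 through 92 (26 bp).

5'-TATGCGTGTGATTGGGCAGGCCATTT-3'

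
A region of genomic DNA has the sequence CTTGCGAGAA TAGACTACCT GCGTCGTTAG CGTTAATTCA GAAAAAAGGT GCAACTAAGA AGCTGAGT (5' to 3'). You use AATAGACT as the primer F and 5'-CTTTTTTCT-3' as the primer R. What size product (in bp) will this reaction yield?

Scanning the template, AATAGACT occurs at positions 9–16; this primer anneals to the bottom strand there with its 3' end pointing downstream.
Taking the reverse complement of CTTTTTTCT gives AGAAAAAAG, found at positions 40–48 on the template; the primer anneals here to the top strand with its 3' end pointing upstream.
The product runs from position 9 to position 48, so its length is 48 − 9 + 1 = 40 bp.

40 bp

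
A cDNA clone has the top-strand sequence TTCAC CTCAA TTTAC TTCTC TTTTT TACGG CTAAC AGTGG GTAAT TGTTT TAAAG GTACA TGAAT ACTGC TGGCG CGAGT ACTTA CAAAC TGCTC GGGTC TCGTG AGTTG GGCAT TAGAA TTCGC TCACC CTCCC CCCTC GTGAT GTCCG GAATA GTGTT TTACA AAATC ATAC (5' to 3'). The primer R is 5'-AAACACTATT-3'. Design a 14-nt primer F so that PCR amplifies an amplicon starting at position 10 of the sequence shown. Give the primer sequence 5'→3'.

The reverse primer's reverse complement AATAGTGTTT matches the template at positions 152–161; the product starts at position 10.
The forward primer is identical to the top strand over positions 10–23: ATTTACTTCTCTTT.

5'-ATTTACTTCTCTTT-3'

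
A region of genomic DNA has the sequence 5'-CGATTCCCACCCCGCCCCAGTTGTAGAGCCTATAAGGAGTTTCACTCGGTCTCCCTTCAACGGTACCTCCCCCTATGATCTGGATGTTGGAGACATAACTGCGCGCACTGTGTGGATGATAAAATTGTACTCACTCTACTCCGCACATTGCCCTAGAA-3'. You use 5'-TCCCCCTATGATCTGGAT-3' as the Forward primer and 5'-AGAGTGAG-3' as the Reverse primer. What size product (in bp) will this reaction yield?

70 bp

The forward primer matches the template at positions 68–85.
The reverse primer's reverse complement is CTCACTCT, which matches the template at positions 130–137.
Product length = (reverse-primer end) − (forward-primer start) + 1 = 137 − 68 + 1 = 70 bp.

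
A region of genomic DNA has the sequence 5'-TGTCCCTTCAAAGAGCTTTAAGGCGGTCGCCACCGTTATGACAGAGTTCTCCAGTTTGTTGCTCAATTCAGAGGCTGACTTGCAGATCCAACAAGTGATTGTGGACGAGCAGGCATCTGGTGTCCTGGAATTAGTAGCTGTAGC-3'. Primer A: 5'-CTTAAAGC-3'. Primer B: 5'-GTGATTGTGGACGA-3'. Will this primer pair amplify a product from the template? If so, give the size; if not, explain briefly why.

Primer A (CTTAAAGC) has reverse complement GCTTTAAG, which matches the top strand at positions 15–22; primer A anneals to the top strand there with its 3' end pointing upstream toward position 15.
Primer B (GTGATTGTGGACGA) matches the top strand directly at positions 95–108; it anneals to the bottom strand with its 3' end pointing downstream toward position 108.
The 3' ends diverge (primer A extends toward position 1, primer B toward position 144), so the primers never converge on a shared product.

No product — the primers' 3' ends point away from each other.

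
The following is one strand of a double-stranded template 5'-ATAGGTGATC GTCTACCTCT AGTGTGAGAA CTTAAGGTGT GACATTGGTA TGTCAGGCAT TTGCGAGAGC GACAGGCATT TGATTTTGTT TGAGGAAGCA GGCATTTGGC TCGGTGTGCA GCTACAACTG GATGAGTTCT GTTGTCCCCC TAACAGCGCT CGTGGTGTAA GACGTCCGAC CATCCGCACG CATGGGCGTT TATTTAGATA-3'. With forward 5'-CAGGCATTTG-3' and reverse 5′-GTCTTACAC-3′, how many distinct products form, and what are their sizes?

Three products: 120 bp, 101 bp, 75 bp

The forward primer CAGGCATTTG matches the top strand at positions 54–63, 73–82, 99–108.
The reverse primer's reverse complement is GTGTAAGAC, matching at positions 165–173.
Each forward site pairs with the reverse site to give a product ending at position 173: sizes 120, 101, 75 bp.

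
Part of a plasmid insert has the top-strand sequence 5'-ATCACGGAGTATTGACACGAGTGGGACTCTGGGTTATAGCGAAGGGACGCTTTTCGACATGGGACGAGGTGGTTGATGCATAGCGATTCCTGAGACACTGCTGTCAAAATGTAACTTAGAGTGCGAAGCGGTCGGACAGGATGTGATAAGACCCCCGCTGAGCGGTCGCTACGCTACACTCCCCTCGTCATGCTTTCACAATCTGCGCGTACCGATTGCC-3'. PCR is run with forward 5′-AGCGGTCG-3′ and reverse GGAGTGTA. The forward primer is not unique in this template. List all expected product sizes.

56 bp, 22 bp

The forward primer AGCGGTCG matches the top strand at positions 127–134, 161–168.
The reverse primer's reverse complement is TACACTCC, matching at positions 175–182.
Each forward site pairs with the reverse site to give a product ending at position 182: sizes 56, 22 bp.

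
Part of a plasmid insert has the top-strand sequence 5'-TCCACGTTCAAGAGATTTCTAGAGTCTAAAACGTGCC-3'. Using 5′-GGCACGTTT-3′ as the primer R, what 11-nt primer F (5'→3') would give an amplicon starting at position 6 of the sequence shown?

The reverse primer's reverse complement AAACGTGCC matches the template at positions 29–37; the product starts at position 6.
The forward primer is identical to the top strand over positions 6–16: GTTCAAGAGAT.

5'-GTTCAAGAGAT-3'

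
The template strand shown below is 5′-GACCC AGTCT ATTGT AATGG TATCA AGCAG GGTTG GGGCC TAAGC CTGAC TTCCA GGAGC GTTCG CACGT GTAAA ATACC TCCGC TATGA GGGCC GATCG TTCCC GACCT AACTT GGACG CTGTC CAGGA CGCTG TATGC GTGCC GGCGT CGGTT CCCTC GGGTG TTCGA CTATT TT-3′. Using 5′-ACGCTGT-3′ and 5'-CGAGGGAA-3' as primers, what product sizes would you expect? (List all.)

44 bp, 32 bp

The forward primer ACGCTGT matches the top strand at positions 118–124, 130–136.
The reverse primer's reverse complement is TTCCCTCG, matching at positions 154–161.
Each forward site pairs with the reverse site to give a product ending at position 161: sizes 44, 32 bp.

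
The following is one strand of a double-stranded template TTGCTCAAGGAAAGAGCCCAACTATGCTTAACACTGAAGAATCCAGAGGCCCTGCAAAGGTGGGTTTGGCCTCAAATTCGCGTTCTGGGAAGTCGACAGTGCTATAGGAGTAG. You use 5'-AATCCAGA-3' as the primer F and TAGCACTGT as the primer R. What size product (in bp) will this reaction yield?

Forward primer AATCCAGA is found on the top strand at positions 40–47.
The reverse primer's reverse complement is ACAGTGCTA, which matches the template at positions 96–104.
Product length = (reverse-primer end) − (forward-primer start) + 1 = 104 − 40 + 1 = 65 bp.

65 bp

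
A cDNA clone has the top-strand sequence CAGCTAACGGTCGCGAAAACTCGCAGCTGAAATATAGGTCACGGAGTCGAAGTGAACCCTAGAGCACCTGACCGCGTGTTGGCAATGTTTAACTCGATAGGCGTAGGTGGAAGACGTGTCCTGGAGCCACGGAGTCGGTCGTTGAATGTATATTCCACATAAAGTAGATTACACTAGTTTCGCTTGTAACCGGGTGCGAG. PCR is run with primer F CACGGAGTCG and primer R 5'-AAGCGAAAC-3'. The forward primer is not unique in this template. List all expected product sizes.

146 bp, 58 bp

The forward primer CACGGAGTCG matches the top strand at positions 40–49, 128–137.
The reverse primer's reverse complement is GTTTCGCTT, matching at positions 177–185.
Each forward site pairs with the reverse site to give a product ending at position 185: sizes 146, 58 bp.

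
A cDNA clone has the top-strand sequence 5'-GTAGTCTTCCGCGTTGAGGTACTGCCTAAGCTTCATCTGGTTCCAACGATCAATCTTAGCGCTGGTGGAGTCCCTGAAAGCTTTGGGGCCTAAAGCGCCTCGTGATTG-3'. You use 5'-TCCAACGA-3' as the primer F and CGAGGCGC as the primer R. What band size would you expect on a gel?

The forward primer matches the template at positions 42–49.
Reverse complement of the reverse primer: GCGCCTCG. This occurs on the top strand at positions 95–102.
Amplicon spans positions 42–102: 61 bp.

61 bp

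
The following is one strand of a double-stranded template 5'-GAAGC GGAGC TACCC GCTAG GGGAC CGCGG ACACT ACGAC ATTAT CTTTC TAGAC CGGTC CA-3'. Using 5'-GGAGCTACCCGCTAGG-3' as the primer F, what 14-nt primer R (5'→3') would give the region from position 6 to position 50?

5'-GAAAGATAATGTCG-3'

The product's 3' end on the top strand is position 50.
The reverse primer anneals to the top strand over positions 37–50, i.e. to CGACATTATCTTTC.
Its sequence written 5'→3' is the reverse complement: GAAAGATAATGTCG.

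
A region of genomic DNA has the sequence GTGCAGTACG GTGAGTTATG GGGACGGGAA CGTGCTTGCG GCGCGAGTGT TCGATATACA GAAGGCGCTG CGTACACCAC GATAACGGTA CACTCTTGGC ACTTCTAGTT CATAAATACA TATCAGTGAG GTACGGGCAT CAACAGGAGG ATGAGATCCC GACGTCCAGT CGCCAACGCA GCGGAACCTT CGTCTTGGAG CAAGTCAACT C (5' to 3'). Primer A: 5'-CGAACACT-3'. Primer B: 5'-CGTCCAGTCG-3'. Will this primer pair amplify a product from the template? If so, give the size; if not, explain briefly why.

Primer A (CGAACACT) has reverse complement AGTGTTCG, which matches the top strand at positions 46–53; primer A anneals to the top strand there with its 3' end pointing upstream toward position 46.
Primer B (CGTCCAGTCG) matches the top strand directly at positions 163–172; it anneals to the bottom strand with its 3' end pointing downstream toward position 172.
The 3' ends diverge (primer A extends toward position 1, primer B toward position 211), so the primers never converge on a shared product.

No product — the primers' 3' ends point away from each other.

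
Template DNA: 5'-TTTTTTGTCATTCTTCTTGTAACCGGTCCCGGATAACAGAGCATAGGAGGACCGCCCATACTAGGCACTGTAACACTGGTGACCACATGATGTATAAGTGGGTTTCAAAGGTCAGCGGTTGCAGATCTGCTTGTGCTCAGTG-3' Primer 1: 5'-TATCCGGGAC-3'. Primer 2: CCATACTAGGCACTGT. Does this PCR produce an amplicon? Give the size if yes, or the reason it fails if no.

No product — the primers' 3' ends point away from each other.

Primer 1 (TATCCGGGAC) has reverse complement GTCCCGGATA, which matches the top strand at positions 26–35; primer 1 anneals to the top strand there with its 3' end pointing upstream toward position 26.
Primer 2 (CCATACTAGGCACTGT) matches the top strand directly at positions 56–71; it anneals to the bottom strand with its 3' end pointing downstream toward position 71.
The 3' ends diverge (primer 1 extends toward position 1, primer 2 toward position 142), so the primers never converge on a shared product.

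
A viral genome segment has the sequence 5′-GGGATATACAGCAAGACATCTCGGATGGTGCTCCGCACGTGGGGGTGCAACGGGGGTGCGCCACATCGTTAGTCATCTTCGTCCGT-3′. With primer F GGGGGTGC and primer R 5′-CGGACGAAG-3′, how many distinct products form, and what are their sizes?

The forward primer GGGGGTGC matches the top strand at positions 41–48, 52–59.
The reverse primer's reverse complement is CTTCGTCCG, matching at positions 77–85.
Each forward site pairs with the reverse site to give a product ending at position 85: sizes 45, 34 bp.

Two products: 45 bp, 34 bp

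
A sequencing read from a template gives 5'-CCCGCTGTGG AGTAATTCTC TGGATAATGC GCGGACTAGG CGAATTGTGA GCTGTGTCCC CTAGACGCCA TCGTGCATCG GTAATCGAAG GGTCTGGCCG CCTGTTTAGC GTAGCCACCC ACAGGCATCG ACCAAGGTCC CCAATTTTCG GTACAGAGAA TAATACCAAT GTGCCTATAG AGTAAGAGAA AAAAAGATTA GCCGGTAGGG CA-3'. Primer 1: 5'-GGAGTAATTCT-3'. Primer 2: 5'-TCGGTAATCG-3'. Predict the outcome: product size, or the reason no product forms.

No product — both primers anneal to the same strand and extend in the same direction.

Primer 1 (GGAGTAATTCT) matches the top strand at positions 9–19 (3' end points downstream).
Primer 2 (TCGGTAATCG) also matches the top strand directly, at positions 78–87 — its reverse complement CGATTACCGA is not present.
Both primers anneal to the bottom strand with 3' ends pointing the same way, so neither can prime synthesis back toward the other.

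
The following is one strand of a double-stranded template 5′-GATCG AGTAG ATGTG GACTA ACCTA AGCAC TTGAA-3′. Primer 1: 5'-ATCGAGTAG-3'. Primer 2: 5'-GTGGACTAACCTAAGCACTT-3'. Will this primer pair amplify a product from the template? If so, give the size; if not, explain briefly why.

Primer 1 (ATCGAGTAG) matches the top strand at positions 2–10 (3' end points downstream).
Primer 2 (GTGGACTAACCTAAGCACTT) also matches the top strand directly, at positions 13–32 — its reverse complement AAGTGCTTAGGTTAGTCCAC is not present.
Both primers anneal to the bottom strand with 3' ends pointing the same way, so neither can prime synthesis back toward the other.

No product — both primers anneal to the same strand and extend in the same direction.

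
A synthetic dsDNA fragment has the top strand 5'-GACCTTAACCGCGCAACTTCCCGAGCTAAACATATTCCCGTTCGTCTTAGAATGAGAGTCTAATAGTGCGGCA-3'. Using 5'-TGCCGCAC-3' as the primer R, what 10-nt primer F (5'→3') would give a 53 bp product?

The reverse primer's reverse complement GTGCGGCA matches the template at positions 66–73, so the product ends at position 73.
A 53 bp product then starts at position 73 − 53 + 1 = 21.
The forward primer is identical to the top strand there: CCGAGCTAAA.

5'-CCGAGCTAAA-3'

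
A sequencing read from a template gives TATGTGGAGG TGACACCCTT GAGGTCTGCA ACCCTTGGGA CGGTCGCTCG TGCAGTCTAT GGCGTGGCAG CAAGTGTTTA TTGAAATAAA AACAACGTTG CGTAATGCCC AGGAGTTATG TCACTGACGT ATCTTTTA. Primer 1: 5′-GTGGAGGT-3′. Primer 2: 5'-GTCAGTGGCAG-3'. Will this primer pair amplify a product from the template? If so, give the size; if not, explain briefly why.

Primer 2 (GTCAGTGGCAG) does not match the top strand, and its reverse complement CTGCCACTGAC does not match either.
With no annealing site for primer 2, no amplification occurs.

No product — primer 2 has no binding site in the template.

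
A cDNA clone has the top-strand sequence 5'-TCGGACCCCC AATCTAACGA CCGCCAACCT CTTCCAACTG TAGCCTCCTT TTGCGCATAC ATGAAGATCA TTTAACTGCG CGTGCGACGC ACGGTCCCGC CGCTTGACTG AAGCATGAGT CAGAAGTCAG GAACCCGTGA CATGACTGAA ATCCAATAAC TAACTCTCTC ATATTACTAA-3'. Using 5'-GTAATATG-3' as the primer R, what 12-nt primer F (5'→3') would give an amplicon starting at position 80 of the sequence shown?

The reverse primer's reverse complement CATATTAC matches the template at positions 170–177; the product starts at position 80.
The forward primer is identical to the top strand over positions 80–91: GCGTGCGACGCA.

5'-GCGTGCGACGCA-3'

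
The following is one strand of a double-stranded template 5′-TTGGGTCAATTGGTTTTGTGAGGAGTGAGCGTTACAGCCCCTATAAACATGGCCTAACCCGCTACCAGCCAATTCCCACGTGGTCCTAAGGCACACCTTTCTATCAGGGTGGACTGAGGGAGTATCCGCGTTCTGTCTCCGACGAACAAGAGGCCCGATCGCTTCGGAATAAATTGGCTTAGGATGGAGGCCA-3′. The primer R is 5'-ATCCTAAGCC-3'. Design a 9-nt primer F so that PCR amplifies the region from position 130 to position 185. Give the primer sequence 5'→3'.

5'-GTTCTGTCT-3'

The reverse primer's reverse complement GGCTTAGGAT matches the template at positions 176–185; the product starts at position 130.
The forward primer is identical to the top strand over positions 130–138: GTTCTGTCT.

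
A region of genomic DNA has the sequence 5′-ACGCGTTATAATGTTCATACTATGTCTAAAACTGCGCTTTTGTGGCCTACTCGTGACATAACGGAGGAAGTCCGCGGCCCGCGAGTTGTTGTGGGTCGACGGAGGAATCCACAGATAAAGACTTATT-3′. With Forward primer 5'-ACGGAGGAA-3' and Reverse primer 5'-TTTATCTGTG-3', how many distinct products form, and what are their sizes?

Two products: 59 bp, 21 bp

The forward primer ACGGAGGAA matches the top strand at positions 61–69, 99–107.
The reverse primer's reverse complement is CACAGATAAA, matching at positions 110–119.
Each forward site pairs with the reverse site to give a product ending at position 119: sizes 59, 21 bp.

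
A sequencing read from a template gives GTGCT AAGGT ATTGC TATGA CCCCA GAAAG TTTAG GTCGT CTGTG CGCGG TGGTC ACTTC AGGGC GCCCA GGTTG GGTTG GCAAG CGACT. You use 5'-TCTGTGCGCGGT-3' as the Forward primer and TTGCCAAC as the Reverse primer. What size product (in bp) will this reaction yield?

Forward primer TCTGTGCGCGGT is found on the top strand at positions 40–51.
The reverse primer's reverse complement is GTTGGCAA, which matches the template at positions 77–84.
Product length = (reverse-primer end) − (forward-primer start) + 1 = 84 − 40 + 1 = 45 bp.

45 bp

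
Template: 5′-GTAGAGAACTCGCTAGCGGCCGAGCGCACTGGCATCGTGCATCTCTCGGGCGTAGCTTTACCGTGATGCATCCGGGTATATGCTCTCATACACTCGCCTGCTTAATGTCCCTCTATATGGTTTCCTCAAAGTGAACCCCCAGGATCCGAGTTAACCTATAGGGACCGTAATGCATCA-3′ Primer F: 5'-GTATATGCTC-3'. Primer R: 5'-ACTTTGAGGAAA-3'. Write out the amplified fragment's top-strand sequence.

5'-GTATATGCTCTCATACACTCGCCTGCTTAATGTCCCTCTATATGGTTTCCTCAAAGT-3'

Forward primer GTATATGCTC is found on the top strand at positions 76–85.
Reverse complement of the reverse primer: TTTCCTCAAAGT. This occurs on the top strand at positions 121–132.
The product is the template from position 76 through 132 (57 bp).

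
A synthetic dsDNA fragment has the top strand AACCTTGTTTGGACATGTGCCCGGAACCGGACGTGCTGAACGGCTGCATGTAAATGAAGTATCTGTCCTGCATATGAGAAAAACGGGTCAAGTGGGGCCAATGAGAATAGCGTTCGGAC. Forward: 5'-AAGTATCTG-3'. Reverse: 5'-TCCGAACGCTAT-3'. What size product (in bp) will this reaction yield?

62 bp

The forward primer matches the template at positions 57–65.
Taking the reverse complement of TCCGAACGCTAT gives ATAGCGTTCGGA, found at positions 107–118 on the template; the primer anneals here to the top strand with its 3' end pointing upstream.
Product length = (reverse-primer end) − (forward-primer start) + 1 = 118 − 57 + 1 = 62 bp.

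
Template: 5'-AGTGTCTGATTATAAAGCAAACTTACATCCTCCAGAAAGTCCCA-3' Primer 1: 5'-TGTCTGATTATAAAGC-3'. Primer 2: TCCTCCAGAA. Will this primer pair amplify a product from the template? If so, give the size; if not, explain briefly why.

No product — both primers anneal to the same strand and extend in the same direction.

Primer 1 (TGTCTGATTATAAAGC) matches the top strand at positions 3–18 (3' end points downstream).
Primer 2 (TCCTCCAGAA) also matches the top strand directly, at positions 28–37 — its reverse complement TTCTGGAGGA is not present.
Both primers anneal to the bottom strand with 3' ends pointing the same way, so neither can prime synthesis back toward the other.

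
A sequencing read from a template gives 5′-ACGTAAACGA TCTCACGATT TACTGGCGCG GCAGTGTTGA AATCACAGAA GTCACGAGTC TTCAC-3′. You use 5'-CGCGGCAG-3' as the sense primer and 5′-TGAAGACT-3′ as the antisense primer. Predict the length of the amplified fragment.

38 bp

Forward primer CGCGGCAG is found on the top strand at positions 27–34.
Reverse complement of the reverse primer: AGTCTTCA. This occurs on the top strand at positions 57–64.
Product length = (reverse-primer end) − (forward-primer start) + 1 = 64 − 27 + 1 = 38 bp.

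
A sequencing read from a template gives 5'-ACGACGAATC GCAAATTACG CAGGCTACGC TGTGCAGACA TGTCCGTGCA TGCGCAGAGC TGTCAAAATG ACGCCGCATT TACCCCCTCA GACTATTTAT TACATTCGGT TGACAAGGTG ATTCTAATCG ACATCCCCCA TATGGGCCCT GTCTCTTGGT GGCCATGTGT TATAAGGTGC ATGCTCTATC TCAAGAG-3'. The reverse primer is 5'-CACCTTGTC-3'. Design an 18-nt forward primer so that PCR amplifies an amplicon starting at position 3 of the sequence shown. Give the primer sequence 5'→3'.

5'-GACGAATCGCAAATTACG-3'

The reverse primer's reverse complement GACAAGGTG matches the template at positions 112–120; the product starts at position 3.
The forward primer is identical to the top strand over positions 3–20: GACGAATCGCAAATTACG.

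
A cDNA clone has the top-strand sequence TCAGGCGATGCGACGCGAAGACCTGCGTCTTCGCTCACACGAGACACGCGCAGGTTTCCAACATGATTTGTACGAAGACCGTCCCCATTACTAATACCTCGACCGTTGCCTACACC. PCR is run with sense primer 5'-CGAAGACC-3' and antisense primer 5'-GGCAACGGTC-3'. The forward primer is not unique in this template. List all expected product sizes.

The forward primer CGAAGACC matches the top strand at positions 16–23, 73–80.
The reverse primer's reverse complement is GACCGTTGCC, matching at positions 101–110.
Each forward site pairs with the reverse site to give a product ending at position 110: sizes 95, 38 bp.

95 bp, 38 bp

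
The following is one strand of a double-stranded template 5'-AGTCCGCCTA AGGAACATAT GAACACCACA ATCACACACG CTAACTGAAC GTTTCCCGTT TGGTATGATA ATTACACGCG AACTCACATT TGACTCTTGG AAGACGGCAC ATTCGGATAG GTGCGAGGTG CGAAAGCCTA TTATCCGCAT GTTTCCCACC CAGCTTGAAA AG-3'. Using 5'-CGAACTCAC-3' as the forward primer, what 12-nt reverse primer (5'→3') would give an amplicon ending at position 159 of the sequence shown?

5'-GTGGGAAACATG-3'

The forward primer binds at positions 79–87; the product's 3' end on the top strand is position 159.
The reverse primer anneals to the top strand over positions 148–159, i.e. to CATGTTTCCCAC.
Its sequence written 5'→3' is the reverse complement: GTGGGAAACATG.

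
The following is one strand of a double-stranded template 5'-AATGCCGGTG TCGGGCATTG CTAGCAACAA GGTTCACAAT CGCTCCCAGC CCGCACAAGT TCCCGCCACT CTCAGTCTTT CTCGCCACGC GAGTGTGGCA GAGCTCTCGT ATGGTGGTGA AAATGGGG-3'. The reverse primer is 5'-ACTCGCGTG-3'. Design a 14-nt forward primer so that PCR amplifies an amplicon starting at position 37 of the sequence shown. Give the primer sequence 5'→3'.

The reverse primer's reverse complement CACGCGAGT matches the template at positions 86–94; the product starts at position 37.
The forward primer is identical to the top strand over positions 37–50: CAATCGCTCCCAGC.

5'-CAATCGCTCCCAGC-3'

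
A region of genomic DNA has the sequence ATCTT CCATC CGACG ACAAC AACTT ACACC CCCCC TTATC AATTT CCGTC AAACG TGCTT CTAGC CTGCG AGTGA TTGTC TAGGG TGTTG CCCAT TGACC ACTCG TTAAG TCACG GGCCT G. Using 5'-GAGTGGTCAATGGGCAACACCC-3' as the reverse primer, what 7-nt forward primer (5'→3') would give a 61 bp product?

The reverse primer's reverse complement GGGTGTTGCCCATTGACCACTC matches the template at positions 83–104, so the product ends at position 104.
A 61 bp product then starts at position 104 − 61 + 1 = 44.
The forward primer is identical to the top strand there: TTCCGTC.

5'-TTCCGTC-3'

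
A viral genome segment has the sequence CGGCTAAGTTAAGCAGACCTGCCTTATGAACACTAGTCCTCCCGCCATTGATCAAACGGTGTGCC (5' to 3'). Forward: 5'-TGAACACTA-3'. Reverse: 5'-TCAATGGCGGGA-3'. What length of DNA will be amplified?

Forward primer TGAACACTA is found on the top strand at positions 27–35.
The reverse primer's reverse complement is TCCCGCCATTGA, which matches the template at positions 40–51.
Product length = (reverse-primer end) − (forward-primer start) + 1 = 51 − 27 + 1 = 25 bp.

25 bp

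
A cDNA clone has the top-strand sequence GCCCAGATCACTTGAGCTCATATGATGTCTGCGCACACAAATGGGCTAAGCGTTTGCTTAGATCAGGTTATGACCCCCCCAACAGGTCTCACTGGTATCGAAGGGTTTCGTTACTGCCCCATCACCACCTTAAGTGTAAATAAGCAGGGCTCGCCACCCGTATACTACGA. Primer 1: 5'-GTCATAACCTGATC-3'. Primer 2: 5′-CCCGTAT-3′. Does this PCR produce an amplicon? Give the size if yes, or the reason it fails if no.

No product — the primers' 3' ends point away from each other.

Primer 1 (GTCATAACCTGATC) has reverse complement GATCAGGTTATGAC, which matches the top strand at positions 61–74; primer 1 anneals to the top strand there with its 3' end pointing upstream toward position 61.
Primer 2 (CCCGTAT) matches the top strand directly at positions 157–163; it anneals to the bottom strand with its 3' end pointing downstream toward position 163.
The 3' ends diverge (primer 1 extends toward position 1, primer 2 toward position 170), so the primers never converge on a shared product.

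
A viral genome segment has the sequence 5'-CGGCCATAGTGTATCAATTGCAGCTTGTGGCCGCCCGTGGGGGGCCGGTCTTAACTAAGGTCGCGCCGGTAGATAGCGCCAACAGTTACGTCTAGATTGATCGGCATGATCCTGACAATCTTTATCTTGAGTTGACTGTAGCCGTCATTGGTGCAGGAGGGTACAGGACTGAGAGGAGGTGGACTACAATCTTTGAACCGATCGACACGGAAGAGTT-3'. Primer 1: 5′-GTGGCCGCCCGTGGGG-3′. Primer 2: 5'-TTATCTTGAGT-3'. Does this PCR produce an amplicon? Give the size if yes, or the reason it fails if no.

Primer 1 (GTGGCCGCCCGTGGGG) matches the top strand at positions 27–42 (3' end points downstream).
Primer 2 (TTATCTTGAGT) also matches the top strand directly, at positions 122–132 — its reverse complement ACTCAAGATAA is not present.
Both primers anneal to the bottom strand with 3' ends pointing the same way, so neither can prime synthesis back toward the other.

No product — both primers anneal to the same strand and extend in the same direction.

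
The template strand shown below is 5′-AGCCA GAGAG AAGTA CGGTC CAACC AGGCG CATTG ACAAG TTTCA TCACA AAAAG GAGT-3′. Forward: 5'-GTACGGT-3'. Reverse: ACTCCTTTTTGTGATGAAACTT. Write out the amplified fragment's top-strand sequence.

5'-GTACGGTCCAACCAGGCGCATTGACAAGTTTCATCACAAAAAGGAGT-3'

Forward primer GTACGGT is found on the top strand at positions 13–19.
Taking the reverse complement of ACTCCTTTTTGTGATGAAACTT gives AAGTTTCATCACAAAAAGGAGT, found at positions 38–59 on the template; the primer anneals here to the top strand with its 3' end pointing upstream.
The product is the template from position 13 through 59 (47 bp).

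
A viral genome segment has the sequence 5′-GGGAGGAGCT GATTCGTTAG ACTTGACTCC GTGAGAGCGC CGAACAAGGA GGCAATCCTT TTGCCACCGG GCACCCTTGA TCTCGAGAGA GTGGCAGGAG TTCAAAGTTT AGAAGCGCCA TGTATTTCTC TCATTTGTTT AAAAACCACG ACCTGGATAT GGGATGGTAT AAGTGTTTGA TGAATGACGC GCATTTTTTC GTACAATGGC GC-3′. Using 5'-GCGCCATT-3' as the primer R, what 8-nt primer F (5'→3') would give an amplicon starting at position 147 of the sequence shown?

5'-CACGACCT-3'

The reverse primer's reverse complement AATGGCGC matches the template at positions 205–212; the product starts at position 147.
The forward primer is identical to the top strand over positions 147–154: CACGACCT.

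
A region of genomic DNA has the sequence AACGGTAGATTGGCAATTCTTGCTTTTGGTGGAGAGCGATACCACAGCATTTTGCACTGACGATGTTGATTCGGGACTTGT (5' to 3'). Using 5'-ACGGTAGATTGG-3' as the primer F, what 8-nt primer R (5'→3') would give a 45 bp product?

5'-TGTGGTAT-3'

The forward primer binds at positions 2–13, so a 45 bp product ends at position 2 + 45 − 1 = 46.
The reverse primer anneals to the top strand over positions 39–46, i.e. to ATACCACA.
Its sequence written 5'→3' is the reverse complement: TGTGGTAT.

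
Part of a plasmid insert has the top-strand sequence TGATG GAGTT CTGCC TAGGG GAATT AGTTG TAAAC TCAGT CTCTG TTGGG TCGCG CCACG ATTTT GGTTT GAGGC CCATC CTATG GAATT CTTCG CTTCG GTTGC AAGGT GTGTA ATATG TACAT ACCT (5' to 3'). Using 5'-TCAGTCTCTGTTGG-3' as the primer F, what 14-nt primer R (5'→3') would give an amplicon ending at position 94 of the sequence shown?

5'-GAAGAATTCCATAG-3'

The forward primer binds at positions 36–49; the product's 3' end on the top strand is position 94.
The reverse primer anneals to the top strand over positions 81–94, i.e. to CTATGGAATTCTTC.
Its sequence written 5'→3' is the reverse complement: GAAGAATTCCATAG.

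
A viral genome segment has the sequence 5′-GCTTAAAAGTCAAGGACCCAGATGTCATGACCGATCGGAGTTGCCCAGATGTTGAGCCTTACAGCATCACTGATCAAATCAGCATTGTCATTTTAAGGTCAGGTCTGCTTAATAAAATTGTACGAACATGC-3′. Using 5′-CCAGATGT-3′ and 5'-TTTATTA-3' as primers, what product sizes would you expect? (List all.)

99 bp, 72 bp

The forward primer CCAGATGT matches the top strand at positions 18–25, 45–52.
The reverse primer's reverse complement is TAATAAA, matching at positions 110–116.
Each forward site pairs with the reverse site to give a product ending at position 116: sizes 99, 72 bp.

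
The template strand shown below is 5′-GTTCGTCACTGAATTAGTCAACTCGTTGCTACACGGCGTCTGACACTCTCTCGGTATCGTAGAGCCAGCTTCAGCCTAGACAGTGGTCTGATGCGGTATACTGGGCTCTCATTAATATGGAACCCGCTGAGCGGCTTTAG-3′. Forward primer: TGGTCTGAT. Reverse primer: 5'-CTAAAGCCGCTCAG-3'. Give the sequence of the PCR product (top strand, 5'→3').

The forward primer matches the template at positions 84–92.
Taking the reverse complement of CTAAAGCCGCTCAG gives CTGAGCGGCTTTAG, found at positions 127–140 on the template; the primer anneals here to the top strand with its 3' end pointing upstream.
The product is the template from position 84 through 140 (57 bp).

5'-TGGTCTGATGCGGTATACTGGGCTCTCATTAATATGGAACCCGCTGAGCGGCTTTAG-3'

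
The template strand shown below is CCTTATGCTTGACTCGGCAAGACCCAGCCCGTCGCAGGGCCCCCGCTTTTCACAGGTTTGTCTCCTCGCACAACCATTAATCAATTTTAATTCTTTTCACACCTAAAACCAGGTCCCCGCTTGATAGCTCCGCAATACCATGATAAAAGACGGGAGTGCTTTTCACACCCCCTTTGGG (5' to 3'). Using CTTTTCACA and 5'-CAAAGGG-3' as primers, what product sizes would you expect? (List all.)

The forward primer CTTTTCACA matches the top strand at positions 46–54, 93–101, 159–167.
The reverse primer's reverse complement is CCCTTTG, matching at positions 170–176.
Each forward site pairs with the reverse site to give a product ending at position 176: sizes 131, 84, 18 bp.

131 bp, 84 bp, 18 bp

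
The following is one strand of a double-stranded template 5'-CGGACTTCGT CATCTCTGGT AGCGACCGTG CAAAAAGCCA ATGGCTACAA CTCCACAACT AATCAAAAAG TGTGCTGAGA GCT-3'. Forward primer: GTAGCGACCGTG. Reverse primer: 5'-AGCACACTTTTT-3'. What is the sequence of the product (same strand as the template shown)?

5'-GTAGCGACCGTGCAAAAAGCCAATGGCTACAACTCCACAACTAATCAAAAAGTGTGCT-3'

Forward primer GTAGCGACCGTG is found on the top strand at positions 19–30.
The reverse primer's reverse complement is AAAAAGTGTGCT, which matches the template at positions 65–76.
The product is the template from position 19 through 76 (58 bp).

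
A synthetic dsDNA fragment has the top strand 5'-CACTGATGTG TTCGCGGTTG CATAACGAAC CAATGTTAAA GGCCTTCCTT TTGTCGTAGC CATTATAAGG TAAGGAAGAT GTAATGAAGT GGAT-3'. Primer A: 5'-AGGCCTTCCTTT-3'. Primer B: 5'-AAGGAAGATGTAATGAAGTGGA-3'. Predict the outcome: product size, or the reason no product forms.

No product — both primers anneal to the same strand and extend in the same direction.

Primer A (AGGCCTTCCTTT) matches the top strand at positions 40–51 (3' end points downstream).
Primer B (AAGGAAGATGTAATGAAGTGGA) also matches the top strand directly, at positions 72–93 — its reverse complement TCCACTTCATTACATCTTCCTT is not present.
Both primers anneal to the bottom strand with 3' ends pointing the same way, so neither can prime synthesis back toward the other.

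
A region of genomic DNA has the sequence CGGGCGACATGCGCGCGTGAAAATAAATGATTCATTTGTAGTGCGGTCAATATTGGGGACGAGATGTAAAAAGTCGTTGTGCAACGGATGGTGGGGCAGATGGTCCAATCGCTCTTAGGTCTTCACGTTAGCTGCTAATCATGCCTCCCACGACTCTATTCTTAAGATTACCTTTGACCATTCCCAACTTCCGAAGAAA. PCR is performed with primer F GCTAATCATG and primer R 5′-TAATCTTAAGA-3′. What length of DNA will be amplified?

37 bp

Forward primer GCTAATCATG is found on the top strand at positions 134–143.
Reverse complement of the reverse primer: TCTTAAGATTA. This occurs on the top strand at positions 160–170.
The product runs from position 134 to position 170, so its length is 170 − 134 + 1 = 37 bp.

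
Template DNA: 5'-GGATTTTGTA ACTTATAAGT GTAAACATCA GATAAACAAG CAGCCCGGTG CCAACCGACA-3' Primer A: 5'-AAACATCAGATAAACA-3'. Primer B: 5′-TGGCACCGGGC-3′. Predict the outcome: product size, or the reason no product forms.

Yes — a 31 bp product.

Primer A (AAACATCAGATAAACA) matches the top strand at positions 23–38; it acts as a forward primer.
Primer B's reverse complement is GCCCGGTGCCA, matching the top strand at positions 43–53; it acts as a reverse primer.
The 3' ends face each other across positions 23–53, giving a 31 bp product.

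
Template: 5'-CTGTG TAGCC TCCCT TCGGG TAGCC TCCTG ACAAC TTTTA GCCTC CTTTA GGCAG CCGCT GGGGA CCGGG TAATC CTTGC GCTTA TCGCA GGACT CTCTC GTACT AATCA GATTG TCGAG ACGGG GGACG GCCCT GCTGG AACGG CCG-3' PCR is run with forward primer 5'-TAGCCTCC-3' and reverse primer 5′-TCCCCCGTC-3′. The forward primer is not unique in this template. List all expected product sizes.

The forward primer TAGCCTCC matches the top strand at positions 6–13, 21–28, 39–46.
The reverse primer's reverse complement is GACGGGGGA, matching at positions 120–128.
Each forward site pairs with the reverse site to give a product ending at position 128: sizes 123, 108, 90 bp.

123 bp, 108 bp, 90 bp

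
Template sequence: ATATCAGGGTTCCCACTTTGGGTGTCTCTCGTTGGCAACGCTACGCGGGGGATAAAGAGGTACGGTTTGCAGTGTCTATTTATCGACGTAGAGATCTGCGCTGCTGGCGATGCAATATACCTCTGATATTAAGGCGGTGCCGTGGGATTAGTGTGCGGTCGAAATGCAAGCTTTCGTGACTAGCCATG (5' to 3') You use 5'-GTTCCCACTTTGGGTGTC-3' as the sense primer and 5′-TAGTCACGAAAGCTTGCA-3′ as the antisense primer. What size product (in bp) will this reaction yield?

The forward primer matches the template at positions 9–26.
Reverse complement of the reverse primer: TGCAAGCTTTCGTGACTA. This occurs on the top strand at positions 165–182.
The product runs from position 9 to position 182, so its length is 182 − 9 + 1 = 174 bp.

174 bp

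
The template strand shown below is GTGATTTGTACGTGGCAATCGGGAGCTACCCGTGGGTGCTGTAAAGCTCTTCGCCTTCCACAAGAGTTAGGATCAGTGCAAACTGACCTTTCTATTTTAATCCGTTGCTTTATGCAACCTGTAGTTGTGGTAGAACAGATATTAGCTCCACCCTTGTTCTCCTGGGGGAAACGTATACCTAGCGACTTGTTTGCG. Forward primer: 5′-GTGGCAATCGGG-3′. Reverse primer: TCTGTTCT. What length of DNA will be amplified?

Forward primer GTGGCAATCGGG is found on the top strand at positions 12–23.
The reverse primer's reverse complement is AGAACAGA, which matches the template at positions 132–139.
The product runs from position 12 to position 139, so its length is 139 − 12 + 1 = 128 bp.

128 bp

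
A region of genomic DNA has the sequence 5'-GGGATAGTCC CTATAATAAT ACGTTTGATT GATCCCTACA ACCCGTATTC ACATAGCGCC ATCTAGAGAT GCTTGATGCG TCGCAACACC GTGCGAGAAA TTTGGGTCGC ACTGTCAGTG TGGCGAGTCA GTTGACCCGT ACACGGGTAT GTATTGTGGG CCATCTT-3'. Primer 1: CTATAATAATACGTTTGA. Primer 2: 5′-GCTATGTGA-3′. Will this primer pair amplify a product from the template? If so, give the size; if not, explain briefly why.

Primer 1 (CTATAATAATACGTTTGA) matches the top strand at positions 11–28; it acts as a forward primer.
Primer 2's reverse complement is TCACATAGC, matching the top strand at positions 49–57; it acts as a reverse primer.
The 3' ends face each other across positions 11–57, giving a 47 bp product.

Yes — a 47 bp product.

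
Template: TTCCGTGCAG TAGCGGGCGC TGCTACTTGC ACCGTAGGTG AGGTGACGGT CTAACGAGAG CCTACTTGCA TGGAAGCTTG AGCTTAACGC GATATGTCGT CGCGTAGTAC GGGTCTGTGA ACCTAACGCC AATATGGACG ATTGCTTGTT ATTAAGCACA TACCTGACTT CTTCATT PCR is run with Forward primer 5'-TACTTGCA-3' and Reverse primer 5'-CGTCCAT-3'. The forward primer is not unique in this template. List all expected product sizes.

117 bp, 78 bp

The forward primer TACTTGCA matches the top strand at positions 24–31, 63–70.
The reverse primer's reverse complement is ATGGACG, matching at positions 134–140.
Each forward site pairs with the reverse site to give a product ending at position 140: sizes 117, 78 bp.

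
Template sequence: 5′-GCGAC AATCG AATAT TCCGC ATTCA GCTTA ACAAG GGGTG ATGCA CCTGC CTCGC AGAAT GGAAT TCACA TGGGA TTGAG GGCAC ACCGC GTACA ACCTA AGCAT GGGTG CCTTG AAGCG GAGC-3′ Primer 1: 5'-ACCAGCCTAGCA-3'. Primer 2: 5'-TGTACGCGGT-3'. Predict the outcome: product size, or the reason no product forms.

Primer 1 (ACCAGCCTAGCA) does not match the top strand, and its reverse complement TGCTAGGCTGGT does not match either.
With no annealing site for primer 1, no amplification occurs.

No product — primer 1 has no binding site in the template.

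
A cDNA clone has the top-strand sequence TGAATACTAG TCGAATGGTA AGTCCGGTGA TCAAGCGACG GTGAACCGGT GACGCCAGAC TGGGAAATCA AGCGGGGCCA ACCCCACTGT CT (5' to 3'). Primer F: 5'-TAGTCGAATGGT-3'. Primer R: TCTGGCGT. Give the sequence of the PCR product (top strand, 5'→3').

5'-TAGTCGAATGGTAAGTCCGGTGATCAAGCGACGGTGAACCGGTGACGCCAGA-3'

Scanning the template, TAGTCGAATGGT occurs at positions 8–19; this primer anneals to the bottom strand there with its 3' end pointing downstream.
Taking the reverse complement of TCTGGCGT gives ACGCCAGA, found at positions 52–59 on the template; the primer anneals here to the top strand with its 3' end pointing upstream.
The product is the template from position 8 through 59 (52 bp).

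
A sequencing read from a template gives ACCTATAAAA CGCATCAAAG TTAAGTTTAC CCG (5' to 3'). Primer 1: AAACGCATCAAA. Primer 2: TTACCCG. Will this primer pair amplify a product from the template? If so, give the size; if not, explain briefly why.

No product — both primers anneal to the same strand and extend in the same direction.

Primer 1 (AAACGCATCAAA) matches the top strand at positions 8–19 (3' end points downstream).
Primer 2 (TTACCCG) also matches the top strand directly, at positions 27–33 — its reverse complement CGGGTAA is not present.
Both primers anneal to the bottom strand with 3' ends pointing the same way, so neither can prime synthesis back toward the other.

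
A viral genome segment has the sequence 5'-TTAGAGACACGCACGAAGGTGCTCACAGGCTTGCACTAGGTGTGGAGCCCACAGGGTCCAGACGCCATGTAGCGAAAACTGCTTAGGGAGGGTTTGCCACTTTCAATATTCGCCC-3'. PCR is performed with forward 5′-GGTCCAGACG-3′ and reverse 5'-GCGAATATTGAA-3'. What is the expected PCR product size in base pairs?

59 bp

The forward primer matches the template at positions 55–64.
The reverse primer's reverse complement is TTCAATATTCGC, which matches the template at positions 102–113.
Product length = (reverse-primer end) − (forward-primer start) + 1 = 113 − 55 + 1 = 59 bp.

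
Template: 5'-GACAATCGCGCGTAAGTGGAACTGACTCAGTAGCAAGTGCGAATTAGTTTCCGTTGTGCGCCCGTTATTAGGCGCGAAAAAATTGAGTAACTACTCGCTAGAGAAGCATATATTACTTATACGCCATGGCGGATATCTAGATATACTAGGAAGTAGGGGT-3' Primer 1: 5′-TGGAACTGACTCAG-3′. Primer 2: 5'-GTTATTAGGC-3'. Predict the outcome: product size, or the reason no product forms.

Primer 1 (TGGAACTGACTCAG) matches the top strand at positions 17–30 (3' end points downstream).
Primer 2 (GTTATTAGGC) also matches the top strand directly, at positions 64–73 — its reverse complement GCCTAATAAC is not present.
Both primers anneal to the bottom strand with 3' ends pointing the same way, so neither can prime synthesis back toward the other.

No product — both primers anneal to the same strand and extend in the same direction.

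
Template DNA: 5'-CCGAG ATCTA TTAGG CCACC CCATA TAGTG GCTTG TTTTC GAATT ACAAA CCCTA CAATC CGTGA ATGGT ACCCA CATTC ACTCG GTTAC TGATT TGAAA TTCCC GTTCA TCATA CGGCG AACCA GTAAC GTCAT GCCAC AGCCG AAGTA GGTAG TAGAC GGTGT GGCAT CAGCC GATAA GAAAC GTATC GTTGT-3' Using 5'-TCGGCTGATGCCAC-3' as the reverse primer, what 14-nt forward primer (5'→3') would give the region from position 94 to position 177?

The reverse primer's reverse complement GTGGCATCAGCCGA matches the template at positions 164–177; the product starts at position 94.
The forward primer is identical to the top strand over positions 94–107: TTTGAAATTCCCGT.

5'-TTTGAAATTCCCGT-3'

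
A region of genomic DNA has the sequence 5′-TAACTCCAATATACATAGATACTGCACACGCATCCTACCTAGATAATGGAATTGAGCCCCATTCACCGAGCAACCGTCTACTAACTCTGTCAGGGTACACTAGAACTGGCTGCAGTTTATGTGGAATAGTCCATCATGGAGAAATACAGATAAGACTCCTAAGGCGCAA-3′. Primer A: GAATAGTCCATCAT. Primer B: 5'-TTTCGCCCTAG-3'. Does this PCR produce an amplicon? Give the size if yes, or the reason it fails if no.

Primer B (TTTCGCCCTAG) does not match the top strand, and its reverse complement CTAGGGCGAAA does not match either.
With no annealing site for primer B, no amplification occurs.

No product — primer B has no binding site in the template.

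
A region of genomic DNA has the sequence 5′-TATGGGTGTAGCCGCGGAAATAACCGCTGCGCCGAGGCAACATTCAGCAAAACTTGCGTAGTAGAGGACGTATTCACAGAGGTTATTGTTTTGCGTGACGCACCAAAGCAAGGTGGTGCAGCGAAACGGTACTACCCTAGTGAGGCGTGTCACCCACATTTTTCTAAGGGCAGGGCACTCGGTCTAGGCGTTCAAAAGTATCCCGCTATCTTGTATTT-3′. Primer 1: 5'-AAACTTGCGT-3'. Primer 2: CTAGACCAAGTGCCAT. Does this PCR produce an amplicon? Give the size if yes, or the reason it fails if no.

Primer 2 (CTAGACCAAGTGCCAT) does not match the top strand, and its reverse complement ATGGCACTTGGTCTAG does not match either.
With no annealing site for primer 2, no amplification occurs.

No product — primer 2 has no binding site in the template.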